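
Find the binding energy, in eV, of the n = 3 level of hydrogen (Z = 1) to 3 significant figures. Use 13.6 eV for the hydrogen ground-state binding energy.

E_3 = −13.60/9 = −1.51 eV, so ionization (to E = 0) requires 1.51 eV.

1.51 eV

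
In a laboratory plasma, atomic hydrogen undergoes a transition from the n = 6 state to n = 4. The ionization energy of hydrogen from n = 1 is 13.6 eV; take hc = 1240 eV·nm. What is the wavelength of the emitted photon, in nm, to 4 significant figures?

2626 nm

ΔE = 13.60 × (1/4² − 1/6²) = 13.60 × 0.03472 = 0.4722 eV.
λ = hc/ΔE = 1240 / 0.4722 = 2626 nm.
This line belongs to the Brackett series.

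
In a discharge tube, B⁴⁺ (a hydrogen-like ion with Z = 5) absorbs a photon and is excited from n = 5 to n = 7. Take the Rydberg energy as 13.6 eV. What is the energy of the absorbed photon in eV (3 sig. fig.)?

6.66 eV

The Bohr energies scale as Z², so for Z = 5: E_n = −340.0/n² eV.
E_7 = −340.0/49 = −6.939 eV and E_5 = −340.0/25 = −13.60 eV.
The photon energy is |E_7 − E_5| = 6.66 eV.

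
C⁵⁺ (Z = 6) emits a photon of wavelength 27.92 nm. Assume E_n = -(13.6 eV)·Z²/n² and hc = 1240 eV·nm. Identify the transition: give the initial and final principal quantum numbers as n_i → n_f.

n_i = 7, n_f = 3

The photon energy is ΔE = hc/λ = 1240 / 27.92 = 44.41 eV.
With Z = 6, ΔE = 489.6 × (1/n_f² − 1/n_i²), so 1/n_f² − 1/n_i² = 0.09071.
Trying n_f = 3 gives 1/n_i² = 0.02040, i.e. n_i ≈ 7; this pair matches.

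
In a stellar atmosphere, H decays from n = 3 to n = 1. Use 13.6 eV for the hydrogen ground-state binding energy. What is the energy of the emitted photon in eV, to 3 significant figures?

12.1 eV

E_3 = −13.60/9 = −1.511 eV and E_1 = −13.60/1 = −13.60 eV.
The photon energy is |E_3 − E_1| = 12.1 eV.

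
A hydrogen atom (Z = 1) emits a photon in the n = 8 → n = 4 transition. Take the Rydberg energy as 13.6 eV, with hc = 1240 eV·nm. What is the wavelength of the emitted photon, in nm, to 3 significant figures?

1950 nm

ΔE = 13.60 × (1/4² − 1/8²) = 13.60 × 0.04688 = 0.6375 eV.
λ = hc/ΔE = 1240 / 0.6375 = 1950 nm.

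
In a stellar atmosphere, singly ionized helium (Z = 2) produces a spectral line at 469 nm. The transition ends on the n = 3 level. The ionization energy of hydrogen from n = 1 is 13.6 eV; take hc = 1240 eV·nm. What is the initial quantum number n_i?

The photon energy is ΔE = hc/λ = 1240 / 469 = 2.644 eV.
With Z = 2, ΔE = 54.40 × (1/n_f² − 1/n_i²), so 1/n_f² − 1/n_i² = 0.04860.
With n_f = 3: 1/n_i² = 1/9 − 0.04860 = 0.06251, so n_i ≈ 4.00.

n_i = 4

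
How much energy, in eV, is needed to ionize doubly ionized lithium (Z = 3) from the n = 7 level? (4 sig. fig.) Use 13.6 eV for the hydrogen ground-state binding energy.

E_n = −13.6 Z²/n² = −122.4/n² eV for Z = 3.
E_7 = −122.4/49 = −2.498 eV, so ionization (to E = 0) requires 2.498 eV.

2.498 eV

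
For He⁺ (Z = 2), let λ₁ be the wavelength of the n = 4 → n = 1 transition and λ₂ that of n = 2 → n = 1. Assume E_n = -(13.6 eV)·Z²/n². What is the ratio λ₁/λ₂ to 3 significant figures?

λ ∝ 1/ΔE ∝ 1/(1/n_f² − 1/n_i²), and the Z² and hc factors cancel in the ratio.
λ₁/λ₂ = (1/1² − 1/2²)/(1/1² − 1/4²) = 0.7500/0.9375 = 0.800.

0.800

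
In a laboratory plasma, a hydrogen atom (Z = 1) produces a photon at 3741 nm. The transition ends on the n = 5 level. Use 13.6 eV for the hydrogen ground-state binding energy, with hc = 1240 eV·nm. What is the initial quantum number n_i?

The photon energy is ΔE = hc/λ = 1240 / 3741 = 0.3315 eV.
With Z = 1, ΔE = 13.60 × (1/n_f² − 1/n_i²), so 1/n_f² − 1/n_i² = 0.02437.
With n_f = 5: 1/n_i² = 1/25 − 0.02437 = 0.01563, so n_i ≈ 8.00.

n_i = 8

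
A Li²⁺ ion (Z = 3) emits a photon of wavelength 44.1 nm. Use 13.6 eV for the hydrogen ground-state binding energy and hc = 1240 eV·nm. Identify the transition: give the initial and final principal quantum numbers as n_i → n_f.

The photon energy is ΔE = hc/λ = 1240 / 44.1 = 28.12 eV.
With Z = 3, ΔE = 122.4 × (1/n_f² − 1/n_i²), so 1/n_f² − 1/n_i² = 0.2297.
Trying n_f = 2 gives 1/n_i² = 0.02028, i.e. n_i ≈ 7; this pair matches.

n_i = 7, n_f = 2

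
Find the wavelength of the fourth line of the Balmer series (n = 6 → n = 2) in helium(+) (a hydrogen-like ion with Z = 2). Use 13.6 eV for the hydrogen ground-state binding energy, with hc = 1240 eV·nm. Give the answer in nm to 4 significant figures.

The Balmer series terminates on n_f = 2; the fourth line has n_i = 2+4 = 6.
ΔE = 54.40 × (1/2² − 1/6²) = 12.09 eV.
λ = 1240 / 12.09 = 102.6 nm.

102.6 nm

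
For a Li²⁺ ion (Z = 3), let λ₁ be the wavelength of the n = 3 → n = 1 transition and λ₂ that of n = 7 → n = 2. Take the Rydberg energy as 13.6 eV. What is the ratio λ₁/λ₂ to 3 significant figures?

λ ∝ 1/ΔE ∝ 1/(1/n_f² − 1/n_i²), and the Z² and hc factors cancel in the ratio.
λ₁/λ₂ = (1/2² − 1/7²)/(1/1² − 1/3²) = 0.2296/0.8889 = 0.258.

0.258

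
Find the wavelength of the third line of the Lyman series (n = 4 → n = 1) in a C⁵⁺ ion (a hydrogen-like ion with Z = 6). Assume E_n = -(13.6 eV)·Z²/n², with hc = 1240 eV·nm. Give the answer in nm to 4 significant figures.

2.702 nm

The Lyman series terminates on n_f = 1; the third line has n_i = 1+3 = 4.
ΔE = 489.6 × (1/1² − 1/4²) = 459.0 eV.
λ = 1240 / 459.0 = 2.702 nm.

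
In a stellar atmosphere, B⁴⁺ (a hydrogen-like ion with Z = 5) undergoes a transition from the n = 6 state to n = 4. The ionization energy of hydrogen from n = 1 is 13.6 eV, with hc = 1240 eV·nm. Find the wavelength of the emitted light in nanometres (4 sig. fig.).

105.0 nm

For Z = 5 the level energies scale as Z², so the effective Rydberg energy is 13.6 × 25 = 340.0 eV.
ΔE = 340.0 × (1/4² − 1/6²) = 340.0 × 0.03472 = 11.81 eV.
λ = hc/ΔE = 1240 / 11.81 = 105.0 nm.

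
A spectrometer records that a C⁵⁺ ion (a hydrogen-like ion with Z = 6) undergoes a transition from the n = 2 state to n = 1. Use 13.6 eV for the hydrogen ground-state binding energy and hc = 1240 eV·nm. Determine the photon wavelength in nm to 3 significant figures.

3.38 nm

For Z = 6 the level energies scale as Z², so the effective Rydberg energy is 13.6 × 36 = 489.6 eV.
ΔE = 489.6 × (1/1² − 1/2²) = 489.6 × 0.7500 = 367.2 eV.
λ = hc/ΔE = 1240 / 367.2 = 3.38 nm.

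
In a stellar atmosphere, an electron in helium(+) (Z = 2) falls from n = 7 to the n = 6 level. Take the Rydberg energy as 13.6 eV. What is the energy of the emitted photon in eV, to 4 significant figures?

The Bohr energies scale as Z², so for Z = 2: E_n = −54.40/n² eV.
E_7 = −54.40/49 = −1.110 eV and E_6 = −54.40/36 = −1.511 eV.
The photon energy is |E_7 − E_6| = 0.4009 eV.

0.4009 eV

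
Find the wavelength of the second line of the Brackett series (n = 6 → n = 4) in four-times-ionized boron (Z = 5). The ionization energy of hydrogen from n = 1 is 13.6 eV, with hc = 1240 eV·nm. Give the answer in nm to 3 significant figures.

105 nm

The Brackett series terminates on n_f = 4; the second line has n_i = 4+2 = 6.
ΔE = 340.0 × (1/4² − 1/6²) = 11.81 eV.
λ = 1240 / 11.81 = 105 nm.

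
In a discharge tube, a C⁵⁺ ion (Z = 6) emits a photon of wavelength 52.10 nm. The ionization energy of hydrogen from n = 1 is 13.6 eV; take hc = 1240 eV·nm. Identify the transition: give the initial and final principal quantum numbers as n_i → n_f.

n_i = 4, n_f = 3

The photon energy is ΔE = hc/λ = 1240 / 52.10 = 23.80 eV.
With Z = 6, ΔE = 489.6 × (1/n_f² − 1/n_i²), so 1/n_f² − 1/n_i² = 0.04861.
Trying n_f = 3 gives 1/n_i² = 0.06250, i.e. n_i ≈ 4; this pair matches.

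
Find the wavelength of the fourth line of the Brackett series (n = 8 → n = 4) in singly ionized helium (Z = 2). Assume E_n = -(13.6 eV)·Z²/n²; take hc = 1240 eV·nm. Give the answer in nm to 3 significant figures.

The Brackett series terminates on n_f = 4; the fourth line has n_i = 4+4 = 8.
ΔE = 54.40 × (1/4² − 1/8²) = 2.550 eV.
λ = 1240 / 2.550 = 486 nm.

486 nm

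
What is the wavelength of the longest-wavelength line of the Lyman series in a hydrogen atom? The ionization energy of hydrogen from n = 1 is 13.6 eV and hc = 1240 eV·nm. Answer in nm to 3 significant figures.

122 nm

The Lyman series terminates on n_f = 1; the first line has n_i = 1+1 = 2.
ΔE = 13.60 × (1/1² − 1/2²) = 10.20 eV.
λ = 1240 / 10.20 = 122 nm.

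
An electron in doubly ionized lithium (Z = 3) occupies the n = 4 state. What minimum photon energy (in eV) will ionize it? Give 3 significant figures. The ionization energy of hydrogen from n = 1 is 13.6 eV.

E_n = −13.6 Z²/n² = −122.4/n² eV for Z = 3.
E_4 = −122.4/16 = −7.65 eV, so ionization (to E = 0) requires 7.65 eV.

7.65 eV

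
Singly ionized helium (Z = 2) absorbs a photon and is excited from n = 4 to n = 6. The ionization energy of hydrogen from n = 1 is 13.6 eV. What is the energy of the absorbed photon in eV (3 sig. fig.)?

1.89 eV

The Bohr energies scale as Z², so for Z = 2: E_n = −54.40/n² eV.
E_6 = −54.40/36 = −1.511 eV and E_4 = −54.40/16 = −3.400 eV.
The photon energy is |E_6 − E_4| = 1.89 eV.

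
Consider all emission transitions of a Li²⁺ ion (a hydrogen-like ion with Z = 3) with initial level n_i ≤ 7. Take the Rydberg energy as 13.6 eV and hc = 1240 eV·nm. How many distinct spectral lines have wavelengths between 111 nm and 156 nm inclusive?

3

Enumerate all n_i → n_f pairs with 1 ≤ n_f < n_i ≤ 7 and compute λ = 1240 / [13.6·9·(1/n_f² − 1/n_i²)].
Lines falling in [111, 156] nm: 7→3 (111.7 nm), 6→3 (121.6 nm), 5→3 (142.5 nm).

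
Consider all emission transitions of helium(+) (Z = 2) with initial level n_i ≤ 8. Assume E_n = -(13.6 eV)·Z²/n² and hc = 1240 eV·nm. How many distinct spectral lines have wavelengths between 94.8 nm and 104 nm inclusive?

3

Enumerate all n_i → n_f pairs with 1 ≤ n_f < n_i ≤ 8 and compute λ = 1240 / [13.6·4·(1/n_f² − 1/n_i²)].
Lines falling in [94.8, 104] nm: 8→2 (97.25 nm), 7→2 (99.28 nm), 6→2 (102.6 nm).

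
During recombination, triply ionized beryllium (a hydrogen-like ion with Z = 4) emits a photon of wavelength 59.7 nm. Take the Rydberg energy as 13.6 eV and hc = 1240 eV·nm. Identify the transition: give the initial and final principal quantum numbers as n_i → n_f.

n_i = 8, n_f = 3

The photon energy is ΔE = hc/λ = 1240 / 59.7 = 20.77 eV.
With Z = 4, ΔE = 217.6 × (1/n_f² − 1/n_i²), so 1/n_f² − 1/n_i² = 0.09545.
Trying n_f = 3 gives 1/n_i² = 0.01566, i.e. n_i ≈ 8; this pair matches.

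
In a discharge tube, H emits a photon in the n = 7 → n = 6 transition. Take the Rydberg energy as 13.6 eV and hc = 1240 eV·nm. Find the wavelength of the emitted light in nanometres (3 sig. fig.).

12400 nm

ΔE = 13.60 × (1/6² − 1/7²) = 13.60 × 0.007370 = 0.1002 eV.
λ = hc/ΔE = 1240 / 0.1002 = 12400 nm.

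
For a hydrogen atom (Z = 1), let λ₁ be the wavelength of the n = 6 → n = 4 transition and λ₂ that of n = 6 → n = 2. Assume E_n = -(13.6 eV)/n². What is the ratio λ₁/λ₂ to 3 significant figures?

6.40

λ ∝ 1/ΔE ∝ 1/(1/n_f² − 1/n_i²), and the Z² and hc factors cancel in the ratio.
λ₁/λ₂ = (1/2² − 1/6²)/(1/4² − 1/6²) = 0.2222/0.03472 = 6.40.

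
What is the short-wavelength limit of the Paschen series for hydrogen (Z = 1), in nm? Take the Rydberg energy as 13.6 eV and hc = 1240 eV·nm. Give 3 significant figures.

821 nm

The Paschen series has lower level n_f = 3; the series limit corresponds to n_i → ∞.
ΔE_max = 13.6 × 1 / 3² = 1.511 eV.
λ_min = 1240 / 1.511 = 821 nm.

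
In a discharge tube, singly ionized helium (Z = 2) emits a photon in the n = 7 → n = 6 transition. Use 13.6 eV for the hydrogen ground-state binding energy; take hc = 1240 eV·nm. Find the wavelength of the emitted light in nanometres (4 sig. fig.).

For Z = 2 the level energies scale as Z², so the effective Rydberg energy is 13.6 × 4 = 54.40 eV.
ΔE = 54.40 × (1/6² − 1/7²) = 54.40 × 0.007370 = 0.4009 eV.
λ = hc/ΔE = 1240 / 0.4009 = 3093 nm.

3093 nm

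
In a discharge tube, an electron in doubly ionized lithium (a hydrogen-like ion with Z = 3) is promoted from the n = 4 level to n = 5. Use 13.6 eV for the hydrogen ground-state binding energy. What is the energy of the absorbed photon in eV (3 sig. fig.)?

2.75 eV

The Bohr energies scale as Z², so for Z = 3: E_n = −122.4/n² eV.
E_5 = −122.4/25 = −4.896 eV and E_4 = −122.4/16 = −7.650 eV.
The photon energy is |E_5 − E_4| = 2.75 eV.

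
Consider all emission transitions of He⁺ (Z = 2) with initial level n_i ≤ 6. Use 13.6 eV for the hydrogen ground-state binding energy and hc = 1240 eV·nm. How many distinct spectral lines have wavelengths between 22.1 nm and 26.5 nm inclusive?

Enumerate all n_i → n_f pairs with 1 ≤ n_f < n_i ≤ 6 and compute λ = 1240 / [13.6·4·(1/n_f² − 1/n_i²)].
Lines falling in [22.1, 26.5] nm: 6→1 (23.45 nm), 5→1 (23.74 nm), 4→1 (24.31 nm), 3→1 (25.64 nm).

4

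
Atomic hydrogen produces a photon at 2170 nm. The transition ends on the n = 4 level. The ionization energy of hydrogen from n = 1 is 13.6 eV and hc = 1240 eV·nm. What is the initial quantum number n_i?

n_i = 7

The photon energy is ΔE = hc/λ = 1240 / 2170 = 0.5714 eV.
With Z = 1, ΔE = 13.60 × (1/n_f² − 1/n_i²), so 1/n_f² − 1/n_i² = 0.04202.
With n_f = 4: 1/n_i² = 1/16 − 0.04202 = 0.02048, so n_i ≈ 6.99.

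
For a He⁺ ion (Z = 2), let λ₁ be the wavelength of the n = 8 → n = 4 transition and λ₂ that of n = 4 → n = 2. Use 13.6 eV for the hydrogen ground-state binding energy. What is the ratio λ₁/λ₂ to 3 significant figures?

4.00

λ ∝ 1/ΔE ∝ 1/(1/n_f² − 1/n_i²), and the Z² and hc factors cancel in the ratio.
λ₁/λ₂ = (1/2² − 1/4²)/(1/4² − 1/8²) = 0.1875/0.04688 = 4.00.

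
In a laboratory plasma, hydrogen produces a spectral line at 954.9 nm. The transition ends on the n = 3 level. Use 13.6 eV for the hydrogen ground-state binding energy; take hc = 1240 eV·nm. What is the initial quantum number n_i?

The photon energy is ΔE = hc/λ = 1240 / 954.9 = 1.299 eV.
With Z = 1, ΔE = 13.60 × (1/n_f² − 1/n_i²), so 1/n_f² − 1/n_i² = 0.09548.
With n_f = 3: 1/n_i² = 1/9 − 0.09548 = 0.01563, so n_i ≈ 8.00.

n_i = 8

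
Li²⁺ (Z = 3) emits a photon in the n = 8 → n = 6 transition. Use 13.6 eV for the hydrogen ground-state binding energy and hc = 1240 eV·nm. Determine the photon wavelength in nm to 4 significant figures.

833.6 nm

For Z = 3 the level energies scale as Z², so the effective Rydberg energy is 13.6 × 9 = 122.4 eV.
ΔE = 122.4 × (1/6² − 1/8²) = 122.4 × 0.01215 = 1.488 eV.
λ = hc/ΔE = 1240 / 1.488 = 833.6 nm.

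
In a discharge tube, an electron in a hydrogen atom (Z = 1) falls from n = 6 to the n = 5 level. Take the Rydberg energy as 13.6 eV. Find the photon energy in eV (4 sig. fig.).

E_6 = −13.60/36 = −0.3778 eV and E_5 = −13.60/25 = −0.5440 eV.
The photon energy is |E_6 − E_5| = 0.1662 eV.

0.1662 eV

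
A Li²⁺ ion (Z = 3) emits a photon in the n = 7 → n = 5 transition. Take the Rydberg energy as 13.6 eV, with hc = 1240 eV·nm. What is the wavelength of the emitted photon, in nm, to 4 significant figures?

517.1 nm

For Z = 3 the level energies scale as Z², so the effective Rydberg energy is 13.6 × 9 = 122.4 eV.
ΔE = 122.4 × (1/5² − 1/7²) = 122.4 × 0.01959 = 2.398 eV.
λ = hc/ΔE = 1240 / 2.398 = 517.1 nm.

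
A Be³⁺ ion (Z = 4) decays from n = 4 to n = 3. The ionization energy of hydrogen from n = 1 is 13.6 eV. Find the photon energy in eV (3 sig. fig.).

10.6 eV

The Bohr energies scale as Z², so for Z = 4: E_n = −217.6/n² eV.
E_4 = −217.6/16 = −13.60 eV and E_3 = −217.6/9 = −24.18 eV.
The photon energy is |E_4 − E_3| = 10.6 eV.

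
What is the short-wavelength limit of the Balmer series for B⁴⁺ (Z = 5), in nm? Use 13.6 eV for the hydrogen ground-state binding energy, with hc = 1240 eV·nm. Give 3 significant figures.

The Balmer series has lower level n_f = 2; the series limit corresponds to n_i → ∞.
ΔE_max = 13.6 × 25 / 2² = 85.00 eV.
λ_min = 1240 / 85.00 = 14.6 nm.

14.6 nm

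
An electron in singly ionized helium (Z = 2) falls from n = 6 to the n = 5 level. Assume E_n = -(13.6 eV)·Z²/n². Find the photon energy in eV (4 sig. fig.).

The Bohr energies scale as Z², so for Z = 2: E_n = −54.40/n² eV.
E_6 = −54.40/36 = −1.511 eV and E_5 = −54.40/25 = −2.176 eV.
The photon energy is |E_6 − E_5| = 0.6649 eV.

0.6649 eV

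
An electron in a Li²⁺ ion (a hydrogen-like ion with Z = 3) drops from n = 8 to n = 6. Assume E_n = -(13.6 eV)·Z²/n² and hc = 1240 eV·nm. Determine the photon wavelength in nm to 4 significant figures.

For Z = 3 the level energies scale as Z², so the effective Rydberg energy is 13.6 × 9 = 122.4 eV.
ΔE = 122.4 × (1/6² − 1/8²) = 122.4 × 0.01215 = 1.488 eV.
λ = hc/ΔE = 1240 / 1.488 = 833.6 nm.

833.6 nm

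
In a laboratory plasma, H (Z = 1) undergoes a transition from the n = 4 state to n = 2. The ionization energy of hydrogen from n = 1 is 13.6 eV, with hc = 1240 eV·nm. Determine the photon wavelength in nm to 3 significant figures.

ΔE = 13.60 × (1/2² − 1/4²) = 13.60 × 0.1875 = 2.550 eV.
λ = hc/ΔE = 1240 / 2.550 = 486 nm.

486 nm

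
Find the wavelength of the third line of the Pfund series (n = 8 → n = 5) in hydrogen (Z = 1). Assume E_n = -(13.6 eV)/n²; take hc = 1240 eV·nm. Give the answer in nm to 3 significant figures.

3740 nm

The Pfund series terminates on n_f = 5; the third line has n_i = 5+3 = 8.
ΔE = 13.60 × (1/5² − 1/8²) = 0.3315 eV.
λ = 1240 / 0.3315 = 3740 nm.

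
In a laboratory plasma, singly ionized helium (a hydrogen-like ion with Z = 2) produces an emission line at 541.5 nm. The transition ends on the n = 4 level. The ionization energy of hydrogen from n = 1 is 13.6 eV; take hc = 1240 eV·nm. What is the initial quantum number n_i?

n_i = 7

The photon energy is ΔE = hc/λ = 1240 / 541.5 = 2.290 eV.
With Z = 2, ΔE = 54.40 × (1/n_f² − 1/n_i²), so 1/n_f² − 1/n_i² = 0.04209.
With n_f = 4: 1/n_i² = 1/16 − 0.04209 = 0.02041, so n_i ≈ 7.00.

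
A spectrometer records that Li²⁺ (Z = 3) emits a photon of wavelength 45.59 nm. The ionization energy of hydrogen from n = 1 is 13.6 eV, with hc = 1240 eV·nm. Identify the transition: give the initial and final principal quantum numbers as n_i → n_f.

n_i = 6, n_f = 2

The photon energy is ΔE = hc/λ = 1240 / 45.59 = 27.20 eV.
With Z = 3, ΔE = 122.4 × (1/n_f² − 1/n_i²), so 1/n_f² − 1/n_i² = 0.2222.
Trying n_f = 2 gives 1/n_i² = 0.02779, i.e. n_i ≈ 6; this pair matches.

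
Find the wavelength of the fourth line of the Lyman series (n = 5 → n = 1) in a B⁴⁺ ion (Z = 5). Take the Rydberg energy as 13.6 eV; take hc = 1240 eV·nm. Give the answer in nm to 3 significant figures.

The Lyman series terminates on n_f = 1; the fourth line has n_i = 1+4 = 5.
ΔE = 340.0 × (1/1² − 1/5²) = 326.4 eV.
λ = 1240 / 326.4 = 3.80 nm.

3.80 nm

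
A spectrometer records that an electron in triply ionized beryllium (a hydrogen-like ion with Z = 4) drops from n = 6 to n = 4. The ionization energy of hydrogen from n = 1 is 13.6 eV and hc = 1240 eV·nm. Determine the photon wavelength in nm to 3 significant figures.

For Z = 4 the level energies scale as Z², so the effective Rydberg energy is 13.6 × 16 = 217.6 eV.
ΔE = 217.6 × (1/4² − 1/6²) = 217.6 × 0.03472 = 7.556 eV.
λ = hc/ΔE = 1240 / 7.556 = 164 nm.

164 nm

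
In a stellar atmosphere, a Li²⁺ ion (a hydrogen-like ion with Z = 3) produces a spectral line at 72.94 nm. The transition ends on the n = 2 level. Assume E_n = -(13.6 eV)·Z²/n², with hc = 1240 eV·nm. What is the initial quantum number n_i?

The photon energy is ΔE = hc/λ = 1240 / 72.94 = 17.00 eV.
With Z = 3, ΔE = 122.4 × (1/n_f² − 1/n_i²), so 1/n_f² − 1/n_i² = 0.1389.
With n_f = 2: 1/n_i² = 1/4 − 0.1389 = 0.1111, so n_i ≈ 3.00.

n_i = 3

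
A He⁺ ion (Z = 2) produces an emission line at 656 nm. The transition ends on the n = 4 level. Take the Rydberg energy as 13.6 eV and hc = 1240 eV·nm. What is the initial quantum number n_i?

n_i = 6

The photon energy is ΔE = hc/λ = 1240 / 656 = 1.890 eV.
With Z = 2, ΔE = 54.40 × (1/n_f² − 1/n_i²), so 1/n_f² − 1/n_i² = 0.03475.
With n_f = 4: 1/n_i² = 1/16 − 0.03475 = 0.02775, so n_i ≈ 6.00.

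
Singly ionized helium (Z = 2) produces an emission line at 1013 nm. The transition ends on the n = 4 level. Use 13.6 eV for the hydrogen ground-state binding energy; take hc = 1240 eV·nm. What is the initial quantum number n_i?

n_i = 5

The photon energy is ΔE = hc/λ = 1240 / 1013 = 1.224 eV.
With Z = 2, ΔE = 54.40 × (1/n_f² − 1/n_i²), so 1/n_f² − 1/n_i² = 0.02250.
With n_f = 4: 1/n_i² = 1/16 − 0.02250 = 0.04000, so n_i ≈ 5.00.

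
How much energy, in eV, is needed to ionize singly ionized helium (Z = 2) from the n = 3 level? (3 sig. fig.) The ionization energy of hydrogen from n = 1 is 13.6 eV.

E_n = −13.6 Z²/n² = −54.40/n² eV for Z = 2.
E_3 = −54.40/9 = −6.04 eV, so ionization (to E = 0) requires 6.04 eV.

6.04 eV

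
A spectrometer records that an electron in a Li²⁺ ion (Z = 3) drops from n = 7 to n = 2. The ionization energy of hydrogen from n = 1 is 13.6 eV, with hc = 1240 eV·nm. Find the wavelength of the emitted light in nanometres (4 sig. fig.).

For Z = 3 the level energies scale as Z², so the effective Rydberg energy is 13.6 × 9 = 122.4 eV.
ΔE = 122.4 × (1/2² − 1/7²) = 122.4 × 0.2296 = 28.10 eV.
λ = hc/ΔE = 1240 / 28.10 = 44.12 nm.

44.12 nm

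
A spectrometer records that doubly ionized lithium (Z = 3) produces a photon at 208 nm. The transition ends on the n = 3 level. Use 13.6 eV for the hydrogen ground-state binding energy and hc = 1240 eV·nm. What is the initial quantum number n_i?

n_i = 4

The photon energy is ΔE = hc/λ = 1240 / 208 = 5.962 eV.
With Z = 3, ΔE = 122.4 × (1/n_f² − 1/n_i²), so 1/n_f² − 1/n_i² = 0.04871.
With n_f = 3: 1/n_i² = 1/9 − 0.04871 = 0.06241, so n_i ≈ 4.00.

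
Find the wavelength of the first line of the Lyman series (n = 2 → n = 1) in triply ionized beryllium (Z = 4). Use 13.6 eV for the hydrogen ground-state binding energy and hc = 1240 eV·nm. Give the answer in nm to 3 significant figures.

7.60 nm

The Lyman series terminates on n_f = 1; the first line has n_i = 1+1 = 2.
ΔE = 217.6 × (1/1² − 1/2²) = 163.2 eV.
λ = 1240 / 163.2 = 7.60 nm.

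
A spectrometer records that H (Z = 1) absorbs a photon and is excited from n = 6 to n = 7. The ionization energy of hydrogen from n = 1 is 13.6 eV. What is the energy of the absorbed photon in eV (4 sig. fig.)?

0.1002 eV

E_7 = −13.60/49 = −0.2776 eV and E_6 = −13.60/36 = −0.3778 eV.
The photon energy is |E_7 − E_6| = 0.1002 eV.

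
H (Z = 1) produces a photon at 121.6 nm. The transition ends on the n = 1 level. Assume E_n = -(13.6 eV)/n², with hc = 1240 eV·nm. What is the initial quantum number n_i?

n_i = 2

The photon energy is ΔE = hc/λ = 1240 / 121.6 = 10.20 eV.
With Z = 1, ΔE = 13.60 × (1/n_f² − 1/n_i²), so 1/n_f² − 1/n_i² = 0.7498.
With n_f = 1: 1/n_i² = 1/1 − 0.7498 = 0.2502, so n_i ≈ 2.00.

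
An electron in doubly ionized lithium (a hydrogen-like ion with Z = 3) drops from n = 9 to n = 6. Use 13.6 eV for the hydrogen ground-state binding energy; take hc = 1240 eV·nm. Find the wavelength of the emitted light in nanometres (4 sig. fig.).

656.5 nm

For Z = 3 the level energies scale as Z², so the effective Rydberg energy is 13.6 × 9 = 122.4 eV.
ΔE = 122.4 × (1/6² − 1/9²) = 122.4 × 0.01543 = 1.889 eV.
λ = hc/ΔE = 1240 / 1.889 = 656.5 nm.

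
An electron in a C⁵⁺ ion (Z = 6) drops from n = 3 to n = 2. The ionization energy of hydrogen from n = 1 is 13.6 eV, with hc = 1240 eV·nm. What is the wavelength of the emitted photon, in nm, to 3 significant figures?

For Z = 6 the level energies scale as Z², so the effective Rydberg energy is 13.6 × 36 = 489.6 eV.
ΔE = 489.6 × (1/2² − 1/3²) = 489.6 × 0.1389 = 68.00 eV.
λ = hc/ΔE = 1240 / 68.00 = 18.2 nm.

18.2 nm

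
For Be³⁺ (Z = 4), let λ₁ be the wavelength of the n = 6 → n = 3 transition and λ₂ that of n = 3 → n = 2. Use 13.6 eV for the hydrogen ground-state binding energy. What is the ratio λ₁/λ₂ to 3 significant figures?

1.67

λ ∝ 1/ΔE ∝ 1/(1/n_f² − 1/n_i²), and the Z² and hc factors cancel in the ratio.
λ₁/λ₂ = (1/2² − 1/3²)/(1/3² − 1/6²) = 0.1389/0.08333 = 1.67.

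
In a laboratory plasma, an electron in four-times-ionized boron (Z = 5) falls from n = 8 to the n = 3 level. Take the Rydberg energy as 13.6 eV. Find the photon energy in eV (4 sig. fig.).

32.47 eV

The Bohr energies scale as Z², so for Z = 5: E_n = −340.0/n² eV.
E_8 = −340.0/64 = −5.313 eV and E_3 = −340.0/9 = −37.78 eV.
The photon energy is |E_8 − E_3| = 32.47 eV.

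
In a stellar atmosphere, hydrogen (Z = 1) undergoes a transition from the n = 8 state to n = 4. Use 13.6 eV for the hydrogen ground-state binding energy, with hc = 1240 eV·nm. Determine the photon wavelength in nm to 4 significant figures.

ΔE = 13.60 × (1/4² − 1/8²) = 13.60 × 0.04688 = 0.6375 eV.
λ = hc/ΔE = 1240 / 0.6375 = 1945 nm.
This line belongs to the Brackett series.

1945 nm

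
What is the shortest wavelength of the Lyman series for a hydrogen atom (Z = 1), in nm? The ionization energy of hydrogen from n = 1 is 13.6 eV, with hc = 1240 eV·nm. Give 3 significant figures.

The Lyman series has lower level n_f = 1; the series limit corresponds to n_i → ∞.
ΔE_max = 13.6 × 1 / 1² = 13.60 eV.
λ_min = 1240 / 13.60 = 91.2 nm.

91.2 nm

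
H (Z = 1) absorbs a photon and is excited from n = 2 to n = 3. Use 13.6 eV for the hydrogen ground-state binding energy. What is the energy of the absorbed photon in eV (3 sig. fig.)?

E_3 = −13.60/9 = −1.511 eV and E_2 = −13.60/4 = −3.400 eV.
The photon energy is |E_3 − E_2| = 1.89 eV.

1.89 eV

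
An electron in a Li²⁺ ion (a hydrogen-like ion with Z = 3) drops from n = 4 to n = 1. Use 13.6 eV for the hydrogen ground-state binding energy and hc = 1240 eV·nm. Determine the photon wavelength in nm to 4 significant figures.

10.81 nm

For Z = 3 the level energies scale as Z², so the effective Rydberg energy is 13.6 × 9 = 122.4 eV.
ΔE = 122.4 × (1/1² − 1/4²) = 122.4 × 0.9375 = 114.8 eV.
λ = hc/ΔE = 1240 / 114.8 = 10.81 nm.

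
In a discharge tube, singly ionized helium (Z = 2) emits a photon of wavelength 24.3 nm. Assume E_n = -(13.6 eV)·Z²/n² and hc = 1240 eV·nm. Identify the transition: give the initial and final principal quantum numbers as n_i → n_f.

The photon energy is ΔE = hc/λ = 1240 / 24.3 = 51.03 eV.
With Z = 2, ΔE = 54.40 × (1/n_f² − 1/n_i²), so 1/n_f² − 1/n_i² = 0.9380.
Trying n_f = 1 gives 1/n_i² = 0.06197, i.e. n_i ≈ 4; this pair matches.

n_i = 4, n_f = 1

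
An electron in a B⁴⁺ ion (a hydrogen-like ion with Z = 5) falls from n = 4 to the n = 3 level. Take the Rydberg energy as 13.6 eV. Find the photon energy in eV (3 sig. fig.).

16.5 eV

The Bohr energies scale as Z², so for Z = 5: E_n = −340.0/n² eV.
E_4 = −340.0/16 = −21.25 eV and E_3 = −340.0/9 = −37.78 eV.
The photon energy is |E_4 − E_3| = 16.5 eV.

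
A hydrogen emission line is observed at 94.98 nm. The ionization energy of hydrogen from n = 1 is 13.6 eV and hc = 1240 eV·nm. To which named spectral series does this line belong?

Lyman

ΔE = 1240/94.98 = 13.06 eV.
This matches 13.6 × (1/1² − 1/5²), so n_f = 1: the Lyman series.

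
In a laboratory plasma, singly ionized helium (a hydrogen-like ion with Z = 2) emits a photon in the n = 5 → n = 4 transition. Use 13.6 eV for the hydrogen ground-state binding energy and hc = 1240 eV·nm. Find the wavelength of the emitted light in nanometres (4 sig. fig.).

1013 nm

For Z = 2 the level energies scale as Z², so the effective Rydberg energy is 13.6 × 4 = 54.40 eV.
ΔE = 54.40 × (1/4² − 1/5²) = 54.40 × 0.02250 = 1.224 eV.
λ = hc/ΔE = 1240 / 1.224 = 1013 nm.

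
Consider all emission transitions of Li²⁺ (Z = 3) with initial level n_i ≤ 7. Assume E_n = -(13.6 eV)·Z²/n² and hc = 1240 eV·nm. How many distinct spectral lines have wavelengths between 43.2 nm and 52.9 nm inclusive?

Enumerate all n_i → n_f pairs with 1 ≤ n_f < n_i ≤ 7 and compute λ = 1240 / [13.6·9·(1/n_f² − 1/n_i²)].
Lines falling in [43.2, 52.9] nm: 7→2 (44.12 nm), 6→2 (45.59 nm), 5→2 (48.24 nm).

3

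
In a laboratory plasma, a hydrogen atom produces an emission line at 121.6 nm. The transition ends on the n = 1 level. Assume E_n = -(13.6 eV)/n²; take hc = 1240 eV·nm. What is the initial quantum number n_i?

The photon energy is ΔE = hc/λ = 1240 / 121.6 = 10.20 eV.
With Z = 1, ΔE = 13.60 × (1/n_f² − 1/n_i²), so 1/n_f² − 1/n_i² = 0.7498.
With n_f = 1: 1/n_i² = 1/1 − 0.7498 = 0.2502, so n_i ≈ 2.00.

n_i = 2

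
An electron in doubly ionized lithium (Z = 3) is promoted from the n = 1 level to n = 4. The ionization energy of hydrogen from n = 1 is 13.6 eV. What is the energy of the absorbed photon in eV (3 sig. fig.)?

The Bohr energies scale as Z², so for Z = 3: E_n = −122.4/n² eV.
E_4 = −122.4/16 = −7.650 eV and E_1 = −122.4/1 = −122.4 eV.
The photon energy is |E_4 − E_1| = 115 eV.

115 eV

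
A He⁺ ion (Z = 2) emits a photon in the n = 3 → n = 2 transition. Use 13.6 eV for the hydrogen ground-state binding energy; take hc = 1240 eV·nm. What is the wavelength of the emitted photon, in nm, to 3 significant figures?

For Z = 2 the level energies scale as Z², so the effective Rydberg energy is 13.6 × 4 = 54.40 eV.
ΔE = 54.40 × (1/2² − 1/3²) = 54.40 × 0.1389 = 7.556 eV.
λ = hc/ΔE = 1240 / 7.556 = 164 nm.

164 nm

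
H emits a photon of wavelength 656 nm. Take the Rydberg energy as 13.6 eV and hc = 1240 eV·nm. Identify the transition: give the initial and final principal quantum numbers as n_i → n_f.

The photon energy is ΔE = hc/λ = 1240 / 656 = 1.890 eV.
With Z = 1, ΔE = 13.60 × (1/n_f² − 1/n_i²), so 1/n_f² − 1/n_i² = 0.1390.
Trying n_f = 2 gives 1/n_i² = 0.1110, i.e. n_i ≈ 3; this pair matches.

n_i = 3, n_f = 2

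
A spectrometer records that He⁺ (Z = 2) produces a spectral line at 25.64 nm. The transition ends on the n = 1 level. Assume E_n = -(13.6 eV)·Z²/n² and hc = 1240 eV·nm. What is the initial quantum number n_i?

n_i = 3

The photon energy is ΔE = hc/λ = 1240 / 25.64 = 48.36 eV.
With Z = 2, ΔE = 54.40 × (1/n_f² − 1/n_i²), so 1/n_f² − 1/n_i² = 0.8890.
With n_f = 1: 1/n_i² = 1/1 − 0.8890 = 0.1110, so n_i ≈ 3.00.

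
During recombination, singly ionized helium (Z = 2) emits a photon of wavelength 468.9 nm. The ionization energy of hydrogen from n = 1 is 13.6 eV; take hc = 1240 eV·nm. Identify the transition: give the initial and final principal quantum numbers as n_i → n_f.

The photon energy is ΔE = hc/λ = 1240 / 468.9 = 2.644 eV.
With Z = 2, ΔE = 54.40 × (1/n_f² − 1/n_i²), so 1/n_f² − 1/n_i² = 0.04861.
Trying n_f = 3 gives 1/n_i² = 0.06250, i.e. n_i ≈ 4; this pair matches.

n_i = 4, n_f = 3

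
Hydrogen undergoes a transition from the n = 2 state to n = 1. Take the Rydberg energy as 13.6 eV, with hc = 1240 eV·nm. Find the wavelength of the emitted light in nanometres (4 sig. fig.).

ΔE = 13.60 × (1/1² − 1/2²) = 13.60 × 0.7500 = 10.20 eV.
λ = hc/ΔE = 1240 / 10.20 = 121.6 nm.
This line belongs to the Lyman series.

121.6 nm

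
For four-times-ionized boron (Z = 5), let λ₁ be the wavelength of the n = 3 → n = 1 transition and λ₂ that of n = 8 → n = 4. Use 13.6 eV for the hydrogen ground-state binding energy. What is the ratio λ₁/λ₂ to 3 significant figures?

0.0527

λ ∝ 1/ΔE ∝ 1/(1/n_f² − 1/n_i²), and the Z² and hc factors cancel in the ratio.
λ₁/λ₂ = (1/4² − 1/8²)/(1/1² − 1/3²) = 0.04688/0.8889 = 0.0527.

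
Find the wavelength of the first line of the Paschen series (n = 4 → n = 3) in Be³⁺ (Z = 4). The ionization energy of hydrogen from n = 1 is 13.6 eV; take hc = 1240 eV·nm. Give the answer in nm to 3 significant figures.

117 nm

The Paschen series terminates on n_f = 3; the first line has n_i = 3+1 = 4.
ΔE = 217.6 × (1/3² − 1/4²) = 10.58 eV.
λ = 1240 / 10.58 = 117 nm.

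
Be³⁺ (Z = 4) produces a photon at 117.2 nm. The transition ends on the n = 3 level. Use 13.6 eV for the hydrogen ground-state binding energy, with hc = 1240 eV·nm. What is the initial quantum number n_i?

The photon energy is ΔE = hc/λ = 1240 / 117.2 = 10.58 eV.
With Z = 4, ΔE = 217.6 × (1/n_f² − 1/n_i²), so 1/n_f² − 1/n_i² = 0.04862.
With n_f = 3: 1/n_i² = 1/9 − 0.04862 = 0.06249, so n_i ≈ 4.00.

n_i = 4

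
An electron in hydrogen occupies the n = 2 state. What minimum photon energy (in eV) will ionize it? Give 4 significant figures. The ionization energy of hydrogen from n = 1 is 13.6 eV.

3.400 eV

E_2 = −13.60/4 = −3.400 eV, so ionization (to E = 0) requires 3.400 eV.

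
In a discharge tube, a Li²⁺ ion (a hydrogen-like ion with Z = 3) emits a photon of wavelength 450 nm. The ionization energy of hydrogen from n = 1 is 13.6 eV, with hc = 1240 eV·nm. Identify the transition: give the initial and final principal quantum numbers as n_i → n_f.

The photon energy is ΔE = hc/λ = 1240 / 450 = 2.756 eV.
With Z = 3, ΔE = 122.4 × (1/n_f² − 1/n_i²), so 1/n_f² − 1/n_i² = 0.02251.
Trying n_f = 4 gives 1/n_i² = 0.03999, i.e. n_i ≈ 5; this pair matches.

n_i = 5, n_f = 4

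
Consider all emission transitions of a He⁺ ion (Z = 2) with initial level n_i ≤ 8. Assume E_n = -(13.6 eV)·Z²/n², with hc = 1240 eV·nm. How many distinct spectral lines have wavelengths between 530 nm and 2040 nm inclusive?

7

Enumerate all n_i → n_f pairs with 1 ≤ n_f < n_i ≤ 8 and compute λ = 1240 / [13.6·4·(1/n_f² − 1/n_i²)].
Lines falling in [530, 2040] nm: 7→4 (541.5 nm), 6→4 (656.5 nm), 8→5 (935.1 nm), 5→4 (1013 nm), 7→5 (1163 nm), 6→5 (1865 nm), 8→6 (1876 nm).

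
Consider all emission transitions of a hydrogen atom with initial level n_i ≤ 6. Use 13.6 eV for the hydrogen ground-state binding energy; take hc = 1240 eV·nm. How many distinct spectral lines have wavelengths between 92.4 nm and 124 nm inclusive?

5

Enumerate all n_i → n_f pairs with 1 ≤ n_f < n_i ≤ 6 and compute λ = 1240 / [13.6·1·(1/n_f² − 1/n_i²)].
Lines falling in [92.4, 124] nm: 6→1 (93.78 nm), 5→1 (94.98 nm), 4→1 (97.25 nm), 3→1 (102.6 nm), 2→1 (121.6 nm).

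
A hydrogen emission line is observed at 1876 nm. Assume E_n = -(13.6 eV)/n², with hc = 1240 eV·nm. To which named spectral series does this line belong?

Paschen

ΔE = 1240/1876 = 0.6610 eV.
This matches 13.6 × (1/3² − 1/4²), so n_f = 3: the Paschen series.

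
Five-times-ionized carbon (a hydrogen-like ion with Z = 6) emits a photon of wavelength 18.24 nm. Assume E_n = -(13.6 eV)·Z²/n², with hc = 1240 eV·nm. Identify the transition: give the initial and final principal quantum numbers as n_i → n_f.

n_i = 3, n_f = 2

The photon energy is ΔE = hc/λ = 1240 / 18.24 = 67.98 eV.
With Z = 6, ΔE = 489.6 × (1/n_f² − 1/n_i²), so 1/n_f² − 1/n_i² = 0.1389.
Trying n_f = 2 gives 1/n_i² = 0.1111, i.e. n_i ≈ 3; this pair matches.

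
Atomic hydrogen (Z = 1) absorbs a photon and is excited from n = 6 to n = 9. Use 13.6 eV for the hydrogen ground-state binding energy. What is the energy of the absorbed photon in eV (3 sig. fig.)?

E_9 = −13.60/81 = −0.1679 eV and E_6 = −13.60/36 = −0.3778 eV.
The photon energy is |E_9 − E_6| = 0.210 eV.

0.210 eV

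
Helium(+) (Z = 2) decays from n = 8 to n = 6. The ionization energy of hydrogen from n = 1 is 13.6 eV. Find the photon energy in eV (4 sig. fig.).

The Bohr energies scale as Z², so for Z = 2: E_n = −54.40/n² eV.
E_8 = −54.40/64 = −0.8500 eV and E_6 = −54.40/36 = −1.511 eV.
The photon energy is |E_8 − E_6| = 0.6611 eV.

0.6611 eV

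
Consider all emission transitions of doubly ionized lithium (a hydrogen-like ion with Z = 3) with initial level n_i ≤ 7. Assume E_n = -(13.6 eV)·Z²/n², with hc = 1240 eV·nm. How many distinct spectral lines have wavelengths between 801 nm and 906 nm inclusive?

Enumerate all n_i → n_f pairs with 1 ≤ n_f < n_i ≤ 7 and compute λ = 1240 / [13.6·9·(1/n_f² − 1/n_i²)].
Lines falling in [801, 906] nm: 6→5 (828.9 nm).

1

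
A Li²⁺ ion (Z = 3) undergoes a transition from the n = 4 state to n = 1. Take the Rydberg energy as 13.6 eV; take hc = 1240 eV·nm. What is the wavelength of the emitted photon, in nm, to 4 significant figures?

For Z = 3 the level energies scale as Z², so the effective Rydberg energy is 13.6 × 9 = 122.4 eV.
ΔE = 122.4 × (1/1² − 1/4²) = 122.4 × 0.9375 = 114.8 eV.
λ = hc/ΔE = 1240 / 114.8 = 10.81 nm.

10.81 nm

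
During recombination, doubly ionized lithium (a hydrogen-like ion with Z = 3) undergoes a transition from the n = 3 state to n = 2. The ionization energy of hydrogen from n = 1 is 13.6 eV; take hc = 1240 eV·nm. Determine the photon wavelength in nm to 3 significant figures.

For Z = 3 the level energies scale as Z², so the effective Rydberg energy is 13.6 × 9 = 122.4 eV.
ΔE = 122.4 × (1/2² − 1/3²) = 122.4 × 0.1389 = 17.00 eV.
λ = hc/ΔE = 1240 / 17.00 = 72.9 nm.

72.9 nm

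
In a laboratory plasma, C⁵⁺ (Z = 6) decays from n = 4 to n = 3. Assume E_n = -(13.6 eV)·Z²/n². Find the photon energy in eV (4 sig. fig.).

23.80 eV

The Bohr energies scale as Z², so for Z = 6: E_n = −489.6/n² eV.
E_4 = −489.6/16 = −30.60 eV and E_3 = −489.6/9 = −54.40 eV.
The photon energy is |E_4 − E_3| = 23.80 eV.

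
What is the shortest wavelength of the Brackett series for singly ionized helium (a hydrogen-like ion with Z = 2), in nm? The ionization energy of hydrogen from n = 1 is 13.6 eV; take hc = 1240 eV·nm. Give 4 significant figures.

364.7 nm

The Brackett series has lower level n_f = 4; the series limit corresponds to n_i → ∞.
ΔE_max = 13.6 × 4 / 4² = 3.400 eV.
λ_min = 1240 / 3.400 = 364.7 nm.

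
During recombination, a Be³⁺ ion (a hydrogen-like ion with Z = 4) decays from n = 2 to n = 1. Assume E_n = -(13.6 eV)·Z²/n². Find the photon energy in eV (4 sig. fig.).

163.2 eV

The Bohr energies scale as Z², so for Z = 4: E_n = −217.6/n² eV.
E_2 = −217.6/4 = −54.40 eV and E_1 = −217.6/1 = −217.6 eV.
The photon energy is |E_2 − E_1| = 163.2 eV.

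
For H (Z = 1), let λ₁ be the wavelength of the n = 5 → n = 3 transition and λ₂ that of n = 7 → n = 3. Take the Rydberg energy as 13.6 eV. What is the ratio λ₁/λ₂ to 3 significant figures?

1.28

λ ∝ 1/ΔE ∝ 1/(1/n_f² − 1/n_i²), and the Z² and hc factors cancel in the ratio.
λ₁/λ₂ = (1/3² − 1/7²)/(1/3² − 1/5²) = 0.09070/0.07111 = 1.28.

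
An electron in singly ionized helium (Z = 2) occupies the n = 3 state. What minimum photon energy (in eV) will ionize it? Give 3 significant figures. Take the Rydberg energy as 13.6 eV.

6.04 eV

E_n = −13.6 Z²/n² = −54.40/n² eV for Z = 2.
E_3 = −54.40/9 = −6.04 eV, so ionization (to E = 0) requires 6.04 eV.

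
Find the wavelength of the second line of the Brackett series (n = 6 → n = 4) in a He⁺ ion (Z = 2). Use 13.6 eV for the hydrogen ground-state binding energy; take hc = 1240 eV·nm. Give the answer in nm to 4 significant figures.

656.5 nm

The Brackett series terminates on n_f = 4; the second line has n_i = 4+2 = 6.
ΔE = 54.40 × (1/4² − 1/6²) = 1.889 eV.
λ = 1240 / 1.889 = 656.5 nm.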